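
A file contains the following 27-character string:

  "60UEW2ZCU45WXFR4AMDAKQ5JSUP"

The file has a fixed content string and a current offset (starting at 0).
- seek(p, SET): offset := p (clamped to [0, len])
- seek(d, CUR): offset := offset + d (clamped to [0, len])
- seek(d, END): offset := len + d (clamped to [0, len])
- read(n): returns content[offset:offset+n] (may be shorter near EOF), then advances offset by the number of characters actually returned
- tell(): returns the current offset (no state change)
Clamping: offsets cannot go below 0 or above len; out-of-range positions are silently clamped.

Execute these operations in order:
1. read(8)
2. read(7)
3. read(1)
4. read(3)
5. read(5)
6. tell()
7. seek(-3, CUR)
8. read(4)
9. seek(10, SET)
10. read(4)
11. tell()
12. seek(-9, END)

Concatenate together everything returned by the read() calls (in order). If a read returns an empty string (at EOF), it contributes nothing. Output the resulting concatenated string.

After 1 (read(8)): returned '60UEW2ZC', offset=8
After 2 (read(7)): returned 'U45WXFR', offset=15
After 3 (read(1)): returned '4', offset=16
After 4 (read(3)): returned 'AMD', offset=19
After 5 (read(5)): returned 'AKQ5J', offset=24
After 6 (tell()): offset=24
After 7 (seek(-3, CUR)): offset=21
After 8 (read(4)): returned 'Q5JS', offset=25
After 9 (seek(10, SET)): offset=10
After 10 (read(4)): returned '5WXF', offset=14
After 11 (tell()): offset=14
After 12 (seek(-9, END)): offset=18

Answer: 60UEW2ZCU45WXFR4AMDAKQ5JQ5JS5WXF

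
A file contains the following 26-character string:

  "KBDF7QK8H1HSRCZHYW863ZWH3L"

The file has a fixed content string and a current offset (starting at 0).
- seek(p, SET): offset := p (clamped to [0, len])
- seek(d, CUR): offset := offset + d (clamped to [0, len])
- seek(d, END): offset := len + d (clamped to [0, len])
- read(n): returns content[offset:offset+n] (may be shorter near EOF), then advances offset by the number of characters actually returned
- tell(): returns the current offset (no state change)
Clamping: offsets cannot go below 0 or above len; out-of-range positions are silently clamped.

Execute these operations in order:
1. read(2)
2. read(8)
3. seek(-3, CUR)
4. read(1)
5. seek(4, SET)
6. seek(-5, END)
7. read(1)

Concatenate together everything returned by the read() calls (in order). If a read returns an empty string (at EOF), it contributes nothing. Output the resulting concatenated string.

Answer: KBDF7QK8H18Z

Derivation:
After 1 (read(2)): returned 'KB', offset=2
After 2 (read(8)): returned 'DF7QK8H1', offset=10
After 3 (seek(-3, CUR)): offset=7
After 4 (read(1)): returned '8', offset=8
After 5 (seek(4, SET)): offset=4
After 6 (seek(-5, END)): offset=21
After 7 (read(1)): returned 'Z', offset=22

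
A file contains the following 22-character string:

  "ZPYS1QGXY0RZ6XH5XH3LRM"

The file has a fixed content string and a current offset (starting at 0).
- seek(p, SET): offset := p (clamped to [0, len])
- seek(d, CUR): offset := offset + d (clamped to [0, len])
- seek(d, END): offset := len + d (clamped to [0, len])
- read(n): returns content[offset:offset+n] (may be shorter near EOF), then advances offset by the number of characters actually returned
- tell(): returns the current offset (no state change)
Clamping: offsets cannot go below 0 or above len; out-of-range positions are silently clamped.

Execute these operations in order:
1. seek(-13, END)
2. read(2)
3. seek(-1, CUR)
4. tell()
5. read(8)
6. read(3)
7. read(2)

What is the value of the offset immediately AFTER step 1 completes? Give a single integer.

Answer: 9

Derivation:
After 1 (seek(-13, END)): offset=9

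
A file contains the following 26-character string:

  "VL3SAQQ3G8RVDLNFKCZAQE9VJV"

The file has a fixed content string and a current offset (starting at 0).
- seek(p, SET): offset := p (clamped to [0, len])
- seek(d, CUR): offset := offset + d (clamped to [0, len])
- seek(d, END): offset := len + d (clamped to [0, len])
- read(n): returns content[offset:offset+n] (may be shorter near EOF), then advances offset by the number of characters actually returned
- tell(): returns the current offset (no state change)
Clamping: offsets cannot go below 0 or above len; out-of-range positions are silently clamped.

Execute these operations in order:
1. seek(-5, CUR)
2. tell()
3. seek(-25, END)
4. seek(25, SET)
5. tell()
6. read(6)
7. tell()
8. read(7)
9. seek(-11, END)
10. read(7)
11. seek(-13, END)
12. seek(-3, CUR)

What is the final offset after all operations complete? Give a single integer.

Answer: 10

Derivation:
After 1 (seek(-5, CUR)): offset=0
After 2 (tell()): offset=0
After 3 (seek(-25, END)): offset=1
After 4 (seek(25, SET)): offset=25
After 5 (tell()): offset=25
After 6 (read(6)): returned 'V', offset=26
After 7 (tell()): offset=26
After 8 (read(7)): returned '', offset=26
After 9 (seek(-11, END)): offset=15
After 10 (read(7)): returned 'FKCZAQE', offset=22
After 11 (seek(-13, END)): offset=13
After 12 (seek(-3, CUR)): offset=10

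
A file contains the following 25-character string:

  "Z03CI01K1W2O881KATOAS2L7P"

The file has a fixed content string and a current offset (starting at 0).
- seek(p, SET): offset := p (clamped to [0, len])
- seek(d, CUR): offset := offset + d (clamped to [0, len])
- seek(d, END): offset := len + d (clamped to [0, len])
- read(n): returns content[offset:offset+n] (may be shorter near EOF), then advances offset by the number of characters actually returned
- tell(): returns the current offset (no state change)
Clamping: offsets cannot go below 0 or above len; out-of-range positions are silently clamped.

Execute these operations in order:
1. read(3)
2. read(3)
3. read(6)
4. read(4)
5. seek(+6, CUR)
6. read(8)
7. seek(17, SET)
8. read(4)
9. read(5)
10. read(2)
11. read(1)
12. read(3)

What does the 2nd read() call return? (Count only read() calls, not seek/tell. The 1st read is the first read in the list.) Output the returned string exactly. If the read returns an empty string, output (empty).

After 1 (read(3)): returned 'Z03', offset=3
After 2 (read(3)): returned 'CI0', offset=6
After 3 (read(6)): returned '1K1W2O', offset=12
After 4 (read(4)): returned '881K', offset=16
After 5 (seek(+6, CUR)): offset=22
After 6 (read(8)): returned 'L7P', offset=25
After 7 (seek(17, SET)): offset=17
After 8 (read(4)): returned 'TOAS', offset=21
After 9 (read(5)): returned '2L7P', offset=25
After 10 (read(2)): returned '', offset=25
After 11 (read(1)): returned '', offset=25
After 12 (read(3)): returned '', offset=25

Answer: CI0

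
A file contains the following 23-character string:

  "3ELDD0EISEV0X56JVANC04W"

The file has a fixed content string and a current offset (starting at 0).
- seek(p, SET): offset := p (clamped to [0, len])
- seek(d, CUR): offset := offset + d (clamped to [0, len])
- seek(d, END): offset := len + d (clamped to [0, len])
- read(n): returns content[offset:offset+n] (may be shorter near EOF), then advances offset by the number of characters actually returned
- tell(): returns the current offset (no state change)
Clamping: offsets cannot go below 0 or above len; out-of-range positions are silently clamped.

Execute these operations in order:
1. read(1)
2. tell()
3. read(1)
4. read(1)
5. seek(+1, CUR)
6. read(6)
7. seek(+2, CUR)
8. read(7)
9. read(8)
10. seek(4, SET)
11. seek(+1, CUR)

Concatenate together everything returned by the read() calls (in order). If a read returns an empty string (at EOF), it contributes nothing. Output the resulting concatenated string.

After 1 (read(1)): returned '3', offset=1
After 2 (tell()): offset=1
After 3 (read(1)): returned 'E', offset=2
After 4 (read(1)): returned 'L', offset=3
After 5 (seek(+1, CUR)): offset=4
After 6 (read(6)): returned 'D0EISE', offset=10
After 7 (seek(+2, CUR)): offset=12
After 8 (read(7)): returned 'X56JVAN', offset=19
After 9 (read(8)): returned 'C04W', offset=23
After 10 (seek(4, SET)): offset=4
After 11 (seek(+1, CUR)): offset=5

Answer: 3ELD0EISEX56JVANC04W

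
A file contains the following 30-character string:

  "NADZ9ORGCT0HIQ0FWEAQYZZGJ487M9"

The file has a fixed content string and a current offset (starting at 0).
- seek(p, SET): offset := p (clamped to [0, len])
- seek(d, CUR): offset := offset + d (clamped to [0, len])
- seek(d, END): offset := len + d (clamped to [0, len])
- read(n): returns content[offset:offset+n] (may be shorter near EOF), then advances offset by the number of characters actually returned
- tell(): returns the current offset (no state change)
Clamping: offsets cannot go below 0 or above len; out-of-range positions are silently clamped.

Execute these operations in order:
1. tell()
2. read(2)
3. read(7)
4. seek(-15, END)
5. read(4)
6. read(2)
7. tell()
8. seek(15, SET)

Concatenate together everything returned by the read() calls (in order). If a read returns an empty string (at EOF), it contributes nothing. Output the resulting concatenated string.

Answer: NADZ9ORGCFWEAQY

Derivation:
After 1 (tell()): offset=0
After 2 (read(2)): returned 'NA', offset=2
After 3 (read(7)): returned 'DZ9ORGC', offset=9
After 4 (seek(-15, END)): offset=15
After 5 (read(4)): returned 'FWEA', offset=19
After 6 (read(2)): returned 'QY', offset=21
After 7 (tell()): offset=21
After 8 (seek(15, SET)): offset=15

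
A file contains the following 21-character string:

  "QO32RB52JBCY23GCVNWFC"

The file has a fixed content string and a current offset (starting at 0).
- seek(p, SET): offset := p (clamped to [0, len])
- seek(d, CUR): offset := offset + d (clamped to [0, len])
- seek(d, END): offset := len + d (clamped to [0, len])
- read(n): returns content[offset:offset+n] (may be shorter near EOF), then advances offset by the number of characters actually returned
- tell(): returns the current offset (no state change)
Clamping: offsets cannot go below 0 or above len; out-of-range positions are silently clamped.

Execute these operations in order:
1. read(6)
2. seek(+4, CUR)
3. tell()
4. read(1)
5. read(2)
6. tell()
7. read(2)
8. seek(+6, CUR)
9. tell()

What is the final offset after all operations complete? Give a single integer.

After 1 (read(6)): returned 'QO32RB', offset=6
After 2 (seek(+4, CUR)): offset=10
After 3 (tell()): offset=10
After 4 (read(1)): returned 'C', offset=11
After 5 (read(2)): returned 'Y2', offset=13
After 6 (tell()): offset=13
After 7 (read(2)): returned '3G', offset=15
After 8 (seek(+6, CUR)): offset=21
After 9 (tell()): offset=21

Answer: 21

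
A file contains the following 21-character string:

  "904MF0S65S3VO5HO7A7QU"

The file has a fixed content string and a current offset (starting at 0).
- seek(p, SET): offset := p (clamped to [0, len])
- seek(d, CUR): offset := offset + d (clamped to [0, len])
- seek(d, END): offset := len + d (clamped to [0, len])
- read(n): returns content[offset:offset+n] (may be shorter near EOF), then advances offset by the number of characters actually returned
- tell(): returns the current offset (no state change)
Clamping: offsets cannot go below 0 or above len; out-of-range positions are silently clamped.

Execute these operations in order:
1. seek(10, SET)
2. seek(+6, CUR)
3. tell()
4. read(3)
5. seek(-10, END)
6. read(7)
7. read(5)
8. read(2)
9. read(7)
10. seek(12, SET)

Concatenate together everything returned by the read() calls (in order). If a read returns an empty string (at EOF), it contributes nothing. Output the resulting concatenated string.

After 1 (seek(10, SET)): offset=10
After 2 (seek(+6, CUR)): offset=16
After 3 (tell()): offset=16
After 4 (read(3)): returned '7A7', offset=19
After 5 (seek(-10, END)): offset=11
After 6 (read(7)): returned 'VO5HO7A', offset=18
After 7 (read(5)): returned '7QU', offset=21
After 8 (read(2)): returned '', offset=21
After 9 (read(7)): returned '', offset=21
After 10 (seek(12, SET)): offset=12

Answer: 7A7VO5HO7A7QU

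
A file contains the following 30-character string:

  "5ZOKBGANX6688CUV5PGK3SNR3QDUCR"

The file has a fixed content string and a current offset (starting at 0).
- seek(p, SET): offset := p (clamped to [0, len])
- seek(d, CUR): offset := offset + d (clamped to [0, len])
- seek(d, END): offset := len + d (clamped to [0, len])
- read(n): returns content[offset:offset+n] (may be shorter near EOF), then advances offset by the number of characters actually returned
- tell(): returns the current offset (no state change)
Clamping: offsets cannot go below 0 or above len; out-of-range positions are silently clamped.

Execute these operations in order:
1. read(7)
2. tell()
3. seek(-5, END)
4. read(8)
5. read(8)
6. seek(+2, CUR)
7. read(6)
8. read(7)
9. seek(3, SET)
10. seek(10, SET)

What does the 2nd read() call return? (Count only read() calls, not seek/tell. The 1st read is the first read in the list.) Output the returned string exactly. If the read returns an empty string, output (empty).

After 1 (read(7)): returned '5ZOKBGA', offset=7
After 2 (tell()): offset=7
After 3 (seek(-5, END)): offset=25
After 4 (read(8)): returned 'QDUCR', offset=30
After 5 (read(8)): returned '', offset=30
After 6 (seek(+2, CUR)): offset=30
After 7 (read(6)): returned '', offset=30
After 8 (read(7)): returned '', offset=30
After 9 (seek(3, SET)): offset=3
After 10 (seek(10, SET)): offset=10

Answer: QDUCR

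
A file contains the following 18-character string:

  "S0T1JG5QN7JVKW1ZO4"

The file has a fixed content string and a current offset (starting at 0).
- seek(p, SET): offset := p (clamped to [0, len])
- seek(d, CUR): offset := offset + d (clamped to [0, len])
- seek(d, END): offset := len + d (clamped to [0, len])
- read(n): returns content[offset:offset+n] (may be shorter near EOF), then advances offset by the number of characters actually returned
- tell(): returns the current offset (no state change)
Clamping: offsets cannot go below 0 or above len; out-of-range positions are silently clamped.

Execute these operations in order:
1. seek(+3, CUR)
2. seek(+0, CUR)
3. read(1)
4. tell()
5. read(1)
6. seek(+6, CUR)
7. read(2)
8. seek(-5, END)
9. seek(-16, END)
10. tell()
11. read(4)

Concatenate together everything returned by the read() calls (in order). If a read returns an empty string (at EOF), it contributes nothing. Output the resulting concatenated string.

After 1 (seek(+3, CUR)): offset=3
After 2 (seek(+0, CUR)): offset=3
After 3 (read(1)): returned '1', offset=4
After 4 (tell()): offset=4
After 5 (read(1)): returned 'J', offset=5
After 6 (seek(+6, CUR)): offset=11
After 7 (read(2)): returned 'VK', offset=13
After 8 (seek(-5, END)): offset=13
After 9 (seek(-16, END)): offset=2
After 10 (tell()): offset=2
After 11 (read(4)): returned 'T1JG', offset=6

Answer: 1JVKT1JG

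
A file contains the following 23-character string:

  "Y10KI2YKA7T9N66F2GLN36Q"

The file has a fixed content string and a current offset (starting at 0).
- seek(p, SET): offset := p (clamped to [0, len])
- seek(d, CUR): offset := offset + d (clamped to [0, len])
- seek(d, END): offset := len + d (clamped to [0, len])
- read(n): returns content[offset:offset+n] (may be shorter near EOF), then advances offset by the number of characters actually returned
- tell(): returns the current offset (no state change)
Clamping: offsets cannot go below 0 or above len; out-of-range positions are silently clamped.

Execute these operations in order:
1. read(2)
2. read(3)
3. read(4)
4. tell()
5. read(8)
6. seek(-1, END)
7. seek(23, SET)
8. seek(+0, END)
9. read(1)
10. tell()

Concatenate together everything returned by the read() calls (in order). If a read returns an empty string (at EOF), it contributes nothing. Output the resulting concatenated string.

After 1 (read(2)): returned 'Y1', offset=2
After 2 (read(3)): returned '0KI', offset=5
After 3 (read(4)): returned '2YKA', offset=9
After 4 (tell()): offset=9
After 5 (read(8)): returned '7T9N66F2', offset=17
After 6 (seek(-1, END)): offset=22
After 7 (seek(23, SET)): offset=23
After 8 (seek(+0, END)): offset=23
After 9 (read(1)): returned '', offset=23
After 10 (tell()): offset=23

Answer: Y10KI2YKA7T9N66F2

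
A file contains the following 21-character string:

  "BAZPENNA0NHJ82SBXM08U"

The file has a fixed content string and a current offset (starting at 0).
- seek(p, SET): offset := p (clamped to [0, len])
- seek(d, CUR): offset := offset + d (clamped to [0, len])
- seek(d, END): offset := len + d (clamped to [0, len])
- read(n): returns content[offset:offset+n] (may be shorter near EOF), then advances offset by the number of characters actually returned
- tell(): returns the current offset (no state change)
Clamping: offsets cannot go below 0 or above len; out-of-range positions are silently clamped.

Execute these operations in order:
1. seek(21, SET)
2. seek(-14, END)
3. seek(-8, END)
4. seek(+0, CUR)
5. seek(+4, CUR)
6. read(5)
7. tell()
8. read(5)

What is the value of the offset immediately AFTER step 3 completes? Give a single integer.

Answer: 13

Derivation:
After 1 (seek(21, SET)): offset=21
After 2 (seek(-14, END)): offset=7
After 3 (seek(-8, END)): offset=13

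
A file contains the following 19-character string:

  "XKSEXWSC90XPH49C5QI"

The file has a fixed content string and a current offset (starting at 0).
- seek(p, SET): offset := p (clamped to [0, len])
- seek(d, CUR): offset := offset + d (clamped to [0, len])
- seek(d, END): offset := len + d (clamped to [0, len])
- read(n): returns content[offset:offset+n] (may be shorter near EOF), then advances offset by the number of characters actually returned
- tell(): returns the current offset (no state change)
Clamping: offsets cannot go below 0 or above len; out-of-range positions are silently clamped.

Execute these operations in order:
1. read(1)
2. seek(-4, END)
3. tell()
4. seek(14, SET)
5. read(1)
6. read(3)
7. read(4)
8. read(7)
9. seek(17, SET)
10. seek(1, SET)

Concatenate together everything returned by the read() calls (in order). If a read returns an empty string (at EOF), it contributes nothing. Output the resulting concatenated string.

After 1 (read(1)): returned 'X', offset=1
After 2 (seek(-4, END)): offset=15
After 3 (tell()): offset=15
After 4 (seek(14, SET)): offset=14
After 5 (read(1)): returned '9', offset=15
After 6 (read(3)): returned 'C5Q', offset=18
After 7 (read(4)): returned 'I', offset=19
After 8 (read(7)): returned '', offset=19
After 9 (seek(17, SET)): offset=17
After 10 (seek(1, SET)): offset=1

Answer: X9C5QI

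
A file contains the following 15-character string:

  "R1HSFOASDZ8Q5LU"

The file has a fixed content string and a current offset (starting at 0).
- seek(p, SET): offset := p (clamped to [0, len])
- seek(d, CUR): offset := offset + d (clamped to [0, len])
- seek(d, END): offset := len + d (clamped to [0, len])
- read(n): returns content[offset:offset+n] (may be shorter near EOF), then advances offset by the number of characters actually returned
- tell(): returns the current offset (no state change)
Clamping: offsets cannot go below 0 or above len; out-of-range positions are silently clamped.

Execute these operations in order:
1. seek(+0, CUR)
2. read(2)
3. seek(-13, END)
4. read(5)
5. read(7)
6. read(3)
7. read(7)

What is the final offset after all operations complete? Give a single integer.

Answer: 15

Derivation:
After 1 (seek(+0, CUR)): offset=0
After 2 (read(2)): returned 'R1', offset=2
After 3 (seek(-13, END)): offset=2
After 4 (read(5)): returned 'HSFOA', offset=7
After 5 (read(7)): returned 'SDZ8Q5L', offset=14
After 6 (read(3)): returned 'U', offset=15
After 7 (read(7)): returned '', offset=15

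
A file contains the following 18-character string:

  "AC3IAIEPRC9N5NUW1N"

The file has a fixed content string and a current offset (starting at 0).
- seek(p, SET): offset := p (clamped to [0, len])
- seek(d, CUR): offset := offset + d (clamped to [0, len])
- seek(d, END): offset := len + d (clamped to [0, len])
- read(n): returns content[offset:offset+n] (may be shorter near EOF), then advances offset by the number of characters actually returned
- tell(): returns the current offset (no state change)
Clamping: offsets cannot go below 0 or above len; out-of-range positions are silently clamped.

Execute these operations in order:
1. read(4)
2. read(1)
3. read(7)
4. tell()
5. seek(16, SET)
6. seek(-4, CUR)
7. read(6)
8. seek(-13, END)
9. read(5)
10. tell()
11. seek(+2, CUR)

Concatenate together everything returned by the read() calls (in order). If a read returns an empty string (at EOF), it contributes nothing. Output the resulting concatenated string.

Answer: AC3IAIEPRC9N5NUW1NIEPRC

Derivation:
After 1 (read(4)): returned 'AC3I', offset=4
After 2 (read(1)): returned 'A', offset=5
After 3 (read(7)): returned 'IEPRC9N', offset=12
After 4 (tell()): offset=12
After 5 (seek(16, SET)): offset=16
After 6 (seek(-4, CUR)): offset=12
After 7 (read(6)): returned '5NUW1N', offset=18
After 8 (seek(-13, END)): offset=5
After 9 (read(5)): returned 'IEPRC', offset=10
After 10 (tell()): offset=10
After 11 (seek(+2, CUR)): offset=12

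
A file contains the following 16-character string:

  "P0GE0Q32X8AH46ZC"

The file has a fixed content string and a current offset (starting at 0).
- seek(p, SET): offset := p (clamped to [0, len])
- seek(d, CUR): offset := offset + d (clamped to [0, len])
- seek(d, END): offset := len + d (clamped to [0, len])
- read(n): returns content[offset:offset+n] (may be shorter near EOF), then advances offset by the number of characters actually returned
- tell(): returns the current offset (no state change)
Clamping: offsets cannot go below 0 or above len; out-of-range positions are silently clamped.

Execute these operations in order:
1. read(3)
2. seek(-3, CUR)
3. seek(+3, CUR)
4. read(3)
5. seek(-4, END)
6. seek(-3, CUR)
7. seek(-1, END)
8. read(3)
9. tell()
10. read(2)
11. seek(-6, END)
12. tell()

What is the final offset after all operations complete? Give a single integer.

After 1 (read(3)): returned 'P0G', offset=3
After 2 (seek(-3, CUR)): offset=0
After 3 (seek(+3, CUR)): offset=3
After 4 (read(3)): returned 'E0Q', offset=6
After 5 (seek(-4, END)): offset=12
After 6 (seek(-3, CUR)): offset=9
After 7 (seek(-1, END)): offset=15
After 8 (read(3)): returned 'C', offset=16
After 9 (tell()): offset=16
After 10 (read(2)): returned '', offset=16
After 11 (seek(-6, END)): offset=10
After 12 (tell()): offset=10

Answer: 10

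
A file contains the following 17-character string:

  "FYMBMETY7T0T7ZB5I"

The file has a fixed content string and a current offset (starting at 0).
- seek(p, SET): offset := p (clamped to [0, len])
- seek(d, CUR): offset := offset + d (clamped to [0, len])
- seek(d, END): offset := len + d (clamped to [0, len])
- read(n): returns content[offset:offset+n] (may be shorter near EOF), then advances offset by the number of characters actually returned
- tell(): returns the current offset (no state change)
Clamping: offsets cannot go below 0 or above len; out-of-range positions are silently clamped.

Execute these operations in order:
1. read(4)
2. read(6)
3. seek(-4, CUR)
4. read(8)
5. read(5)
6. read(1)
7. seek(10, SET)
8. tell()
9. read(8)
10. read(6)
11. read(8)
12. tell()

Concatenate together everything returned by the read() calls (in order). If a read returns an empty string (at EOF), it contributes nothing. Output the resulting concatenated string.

After 1 (read(4)): returned 'FYMB', offset=4
After 2 (read(6)): returned 'METY7T', offset=10
After 3 (seek(-4, CUR)): offset=6
After 4 (read(8)): returned 'TY7T0T7Z', offset=14
After 5 (read(5)): returned 'B5I', offset=17
After 6 (read(1)): returned '', offset=17
After 7 (seek(10, SET)): offset=10
After 8 (tell()): offset=10
After 9 (read(8)): returned '0T7ZB5I', offset=17
After 10 (read(6)): returned '', offset=17
After 11 (read(8)): returned '', offset=17
After 12 (tell()): offset=17

Answer: FYMBMETY7TTY7T0T7ZB5I0T7ZB5I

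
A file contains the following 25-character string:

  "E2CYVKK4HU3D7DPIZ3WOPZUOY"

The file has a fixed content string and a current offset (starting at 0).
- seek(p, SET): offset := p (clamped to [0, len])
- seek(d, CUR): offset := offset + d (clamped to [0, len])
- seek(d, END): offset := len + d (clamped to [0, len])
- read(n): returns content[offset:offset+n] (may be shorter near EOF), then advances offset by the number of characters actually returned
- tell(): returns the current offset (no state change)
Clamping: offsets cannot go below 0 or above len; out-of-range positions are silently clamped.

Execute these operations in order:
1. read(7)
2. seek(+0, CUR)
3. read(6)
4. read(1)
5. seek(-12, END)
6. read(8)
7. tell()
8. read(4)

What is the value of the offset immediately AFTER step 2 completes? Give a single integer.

After 1 (read(7)): returned 'E2CYVKK', offset=7
After 2 (seek(+0, CUR)): offset=7

Answer: 7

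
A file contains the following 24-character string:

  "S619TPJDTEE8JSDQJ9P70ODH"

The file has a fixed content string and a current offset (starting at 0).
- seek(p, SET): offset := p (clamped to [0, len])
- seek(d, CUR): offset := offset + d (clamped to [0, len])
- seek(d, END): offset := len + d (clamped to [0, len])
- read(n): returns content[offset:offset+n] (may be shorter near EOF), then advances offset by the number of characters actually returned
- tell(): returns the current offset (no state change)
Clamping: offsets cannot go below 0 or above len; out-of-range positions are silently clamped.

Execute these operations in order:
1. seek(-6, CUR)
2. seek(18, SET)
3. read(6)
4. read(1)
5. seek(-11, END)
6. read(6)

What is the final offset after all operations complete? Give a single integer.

After 1 (seek(-6, CUR)): offset=0
After 2 (seek(18, SET)): offset=18
After 3 (read(6)): returned 'P70ODH', offset=24
After 4 (read(1)): returned '', offset=24
After 5 (seek(-11, END)): offset=13
After 6 (read(6)): returned 'SDQJ9P', offset=19

Answer: 19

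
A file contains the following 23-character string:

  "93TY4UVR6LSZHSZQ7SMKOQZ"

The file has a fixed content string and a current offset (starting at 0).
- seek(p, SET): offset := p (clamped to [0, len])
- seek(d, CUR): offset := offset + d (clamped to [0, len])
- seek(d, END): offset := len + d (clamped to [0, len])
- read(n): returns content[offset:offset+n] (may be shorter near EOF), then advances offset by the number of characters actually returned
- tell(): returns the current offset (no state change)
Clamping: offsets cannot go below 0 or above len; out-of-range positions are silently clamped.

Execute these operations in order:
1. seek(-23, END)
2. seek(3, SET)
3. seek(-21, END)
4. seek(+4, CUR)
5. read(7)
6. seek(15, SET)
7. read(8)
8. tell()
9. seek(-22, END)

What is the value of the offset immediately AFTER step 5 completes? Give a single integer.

After 1 (seek(-23, END)): offset=0
After 2 (seek(3, SET)): offset=3
After 3 (seek(-21, END)): offset=2
After 4 (seek(+4, CUR)): offset=6
After 5 (read(7)): returned 'VR6LSZH', offset=13

Answer: 13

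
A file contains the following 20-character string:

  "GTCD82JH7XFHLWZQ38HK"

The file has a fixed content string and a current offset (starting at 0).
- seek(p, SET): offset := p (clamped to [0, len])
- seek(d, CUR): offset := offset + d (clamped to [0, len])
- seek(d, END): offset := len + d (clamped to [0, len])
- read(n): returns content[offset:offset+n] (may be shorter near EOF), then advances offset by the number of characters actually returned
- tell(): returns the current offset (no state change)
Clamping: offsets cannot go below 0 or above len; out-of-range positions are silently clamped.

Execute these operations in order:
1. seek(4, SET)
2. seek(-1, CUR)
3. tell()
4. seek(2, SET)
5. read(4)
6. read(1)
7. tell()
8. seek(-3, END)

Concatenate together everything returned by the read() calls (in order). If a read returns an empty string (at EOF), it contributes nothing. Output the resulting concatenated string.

Answer: CD82J

Derivation:
After 1 (seek(4, SET)): offset=4
After 2 (seek(-1, CUR)): offset=3
After 3 (tell()): offset=3
After 4 (seek(2, SET)): offset=2
After 5 (read(4)): returned 'CD82', offset=6
After 6 (read(1)): returned 'J', offset=7
After 7 (tell()): offset=7
After 8 (seek(-3, END)): offset=17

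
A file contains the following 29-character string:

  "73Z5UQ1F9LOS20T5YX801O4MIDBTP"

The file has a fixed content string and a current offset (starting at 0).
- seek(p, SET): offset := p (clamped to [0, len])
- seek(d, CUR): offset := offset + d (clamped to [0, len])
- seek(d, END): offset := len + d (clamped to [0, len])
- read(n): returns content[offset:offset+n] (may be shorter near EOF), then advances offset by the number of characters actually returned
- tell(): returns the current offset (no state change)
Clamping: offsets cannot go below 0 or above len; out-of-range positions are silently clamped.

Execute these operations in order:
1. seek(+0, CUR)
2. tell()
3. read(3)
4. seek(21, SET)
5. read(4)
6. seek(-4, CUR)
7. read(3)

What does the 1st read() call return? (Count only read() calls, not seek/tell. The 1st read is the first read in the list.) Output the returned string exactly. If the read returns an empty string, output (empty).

After 1 (seek(+0, CUR)): offset=0
After 2 (tell()): offset=0
After 3 (read(3)): returned '73Z', offset=3
After 4 (seek(21, SET)): offset=21
After 5 (read(4)): returned 'O4MI', offset=25
After 6 (seek(-4, CUR)): offset=21
After 7 (read(3)): returned 'O4M', offset=24

Answer: 73Z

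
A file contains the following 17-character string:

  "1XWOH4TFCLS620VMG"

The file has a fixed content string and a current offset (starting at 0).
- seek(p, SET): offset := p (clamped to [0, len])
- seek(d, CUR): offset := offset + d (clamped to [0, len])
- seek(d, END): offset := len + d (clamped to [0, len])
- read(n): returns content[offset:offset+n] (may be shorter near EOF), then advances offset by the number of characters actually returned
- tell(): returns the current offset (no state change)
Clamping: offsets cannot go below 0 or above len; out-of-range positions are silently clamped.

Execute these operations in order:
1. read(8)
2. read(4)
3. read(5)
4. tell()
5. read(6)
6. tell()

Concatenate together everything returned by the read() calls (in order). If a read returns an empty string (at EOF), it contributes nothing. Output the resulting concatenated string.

After 1 (read(8)): returned '1XWOH4TF', offset=8
After 2 (read(4)): returned 'CLS6', offset=12
After 3 (read(5)): returned '20VMG', offset=17
After 4 (tell()): offset=17
After 5 (read(6)): returned '', offset=17
After 6 (tell()): offset=17

Answer: 1XWOH4TFCLS620VMG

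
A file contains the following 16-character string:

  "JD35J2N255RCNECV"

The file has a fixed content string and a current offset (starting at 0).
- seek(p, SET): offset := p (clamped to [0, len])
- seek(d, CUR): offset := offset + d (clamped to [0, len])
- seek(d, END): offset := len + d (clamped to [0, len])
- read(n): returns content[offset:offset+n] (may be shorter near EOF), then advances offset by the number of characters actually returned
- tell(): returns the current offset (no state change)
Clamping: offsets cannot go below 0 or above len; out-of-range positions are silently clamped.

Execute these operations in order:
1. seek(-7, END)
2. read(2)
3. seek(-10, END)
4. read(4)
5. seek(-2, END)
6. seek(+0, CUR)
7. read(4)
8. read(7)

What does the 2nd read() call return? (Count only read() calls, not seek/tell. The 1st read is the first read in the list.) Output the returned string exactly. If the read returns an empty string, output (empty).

Answer: N255

Derivation:
After 1 (seek(-7, END)): offset=9
After 2 (read(2)): returned '5R', offset=11
After 3 (seek(-10, END)): offset=6
After 4 (read(4)): returned 'N255', offset=10
After 5 (seek(-2, END)): offset=14
After 6 (seek(+0, CUR)): offset=14
After 7 (read(4)): returned 'CV', offset=16
After 8 (read(7)): returned '', offset=16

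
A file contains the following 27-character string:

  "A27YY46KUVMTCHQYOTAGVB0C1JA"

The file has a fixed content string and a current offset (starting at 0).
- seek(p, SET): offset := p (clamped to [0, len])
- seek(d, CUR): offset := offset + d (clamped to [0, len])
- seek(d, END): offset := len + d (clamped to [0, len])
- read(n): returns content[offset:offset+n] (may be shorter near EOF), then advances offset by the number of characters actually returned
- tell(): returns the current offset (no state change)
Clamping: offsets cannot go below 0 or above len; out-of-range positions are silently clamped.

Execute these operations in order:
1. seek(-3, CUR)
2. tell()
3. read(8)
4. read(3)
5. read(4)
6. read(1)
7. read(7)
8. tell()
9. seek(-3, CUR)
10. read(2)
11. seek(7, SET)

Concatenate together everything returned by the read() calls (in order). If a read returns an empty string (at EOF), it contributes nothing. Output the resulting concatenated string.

After 1 (seek(-3, CUR)): offset=0
After 2 (tell()): offset=0
After 3 (read(8)): returned 'A27YY46K', offset=8
After 4 (read(3)): returned 'UVM', offset=11
After 5 (read(4)): returned 'TCHQ', offset=15
After 6 (read(1)): returned 'Y', offset=16
After 7 (read(7)): returned 'OTAGVB0', offset=23
After 8 (tell()): offset=23
After 9 (seek(-3, CUR)): offset=20
After 10 (read(2)): returned 'VB', offset=22
After 11 (seek(7, SET)): offset=7

Answer: A27YY46KUVMTCHQYOTAGVB0VB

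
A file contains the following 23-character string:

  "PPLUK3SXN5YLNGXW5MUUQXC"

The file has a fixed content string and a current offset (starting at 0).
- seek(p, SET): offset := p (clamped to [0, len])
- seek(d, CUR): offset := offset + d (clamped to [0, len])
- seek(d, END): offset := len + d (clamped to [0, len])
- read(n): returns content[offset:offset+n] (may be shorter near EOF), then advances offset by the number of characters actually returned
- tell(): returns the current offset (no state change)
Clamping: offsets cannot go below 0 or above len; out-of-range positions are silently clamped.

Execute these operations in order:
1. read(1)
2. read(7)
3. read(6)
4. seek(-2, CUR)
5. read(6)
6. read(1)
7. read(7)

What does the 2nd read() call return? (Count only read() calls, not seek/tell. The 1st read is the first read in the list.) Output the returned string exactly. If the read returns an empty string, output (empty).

After 1 (read(1)): returned 'P', offset=1
After 2 (read(7)): returned 'PLUK3SX', offset=8
After 3 (read(6)): returned 'N5YLNG', offset=14
After 4 (seek(-2, CUR)): offset=12
After 5 (read(6)): returned 'NGXW5M', offset=18
After 6 (read(1)): returned 'U', offset=19
After 7 (read(7)): returned 'UQXC', offset=23

Answer: PLUK3SX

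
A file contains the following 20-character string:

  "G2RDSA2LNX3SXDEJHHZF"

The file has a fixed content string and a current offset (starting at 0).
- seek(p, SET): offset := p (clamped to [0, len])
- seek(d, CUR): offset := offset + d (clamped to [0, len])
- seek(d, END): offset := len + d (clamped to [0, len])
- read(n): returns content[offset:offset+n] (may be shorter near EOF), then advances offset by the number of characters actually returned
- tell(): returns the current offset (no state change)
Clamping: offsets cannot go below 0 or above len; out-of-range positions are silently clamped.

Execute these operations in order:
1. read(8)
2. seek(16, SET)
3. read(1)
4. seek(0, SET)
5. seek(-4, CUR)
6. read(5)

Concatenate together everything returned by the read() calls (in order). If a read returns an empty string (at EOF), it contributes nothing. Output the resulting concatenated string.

Answer: G2RDSA2LHG2RDS

Derivation:
After 1 (read(8)): returned 'G2RDSA2L', offset=8
After 2 (seek(16, SET)): offset=16
After 3 (read(1)): returned 'H', offset=17
After 4 (seek(0, SET)): offset=0
After 5 (seek(-4, CUR)): offset=0
After 6 (read(5)): returned 'G2RDS', offset=5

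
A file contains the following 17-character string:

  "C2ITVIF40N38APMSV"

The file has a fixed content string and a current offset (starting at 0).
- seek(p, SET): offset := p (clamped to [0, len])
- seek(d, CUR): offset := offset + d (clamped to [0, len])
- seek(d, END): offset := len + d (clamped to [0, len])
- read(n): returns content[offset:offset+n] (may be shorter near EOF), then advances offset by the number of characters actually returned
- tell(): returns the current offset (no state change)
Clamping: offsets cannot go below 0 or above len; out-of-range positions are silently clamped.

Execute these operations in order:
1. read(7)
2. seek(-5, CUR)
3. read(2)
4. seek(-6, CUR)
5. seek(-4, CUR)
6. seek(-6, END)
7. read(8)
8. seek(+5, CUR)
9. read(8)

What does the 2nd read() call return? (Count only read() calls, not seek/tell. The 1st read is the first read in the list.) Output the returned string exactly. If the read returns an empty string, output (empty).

After 1 (read(7)): returned 'C2ITVIF', offset=7
After 2 (seek(-5, CUR)): offset=2
After 3 (read(2)): returned 'IT', offset=4
After 4 (seek(-6, CUR)): offset=0
After 5 (seek(-4, CUR)): offset=0
After 6 (seek(-6, END)): offset=11
After 7 (read(8)): returned '8APMSV', offset=17
After 8 (seek(+5, CUR)): offset=17
After 9 (read(8)): returned '', offset=17

Answer: IT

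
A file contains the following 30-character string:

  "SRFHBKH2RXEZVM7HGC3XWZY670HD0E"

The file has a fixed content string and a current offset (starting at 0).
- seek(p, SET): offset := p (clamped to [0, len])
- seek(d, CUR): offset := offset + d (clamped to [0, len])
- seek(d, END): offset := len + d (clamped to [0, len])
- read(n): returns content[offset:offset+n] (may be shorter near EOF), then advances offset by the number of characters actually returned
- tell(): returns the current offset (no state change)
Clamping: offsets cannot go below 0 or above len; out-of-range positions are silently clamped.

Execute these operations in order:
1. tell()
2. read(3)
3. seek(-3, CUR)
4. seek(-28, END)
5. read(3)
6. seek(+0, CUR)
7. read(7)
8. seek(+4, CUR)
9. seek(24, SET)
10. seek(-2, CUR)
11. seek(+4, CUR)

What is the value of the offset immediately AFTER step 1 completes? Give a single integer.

After 1 (tell()): offset=0

Answer: 0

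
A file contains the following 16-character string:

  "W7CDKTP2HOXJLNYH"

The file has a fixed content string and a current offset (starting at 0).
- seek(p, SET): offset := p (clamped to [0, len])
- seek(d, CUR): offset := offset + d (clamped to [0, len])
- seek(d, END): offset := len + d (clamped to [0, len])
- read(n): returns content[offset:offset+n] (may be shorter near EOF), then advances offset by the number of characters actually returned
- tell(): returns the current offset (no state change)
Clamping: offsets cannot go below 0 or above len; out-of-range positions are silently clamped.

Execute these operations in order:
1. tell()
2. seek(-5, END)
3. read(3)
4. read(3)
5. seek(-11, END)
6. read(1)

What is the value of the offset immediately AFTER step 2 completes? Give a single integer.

Answer: 11

Derivation:
After 1 (tell()): offset=0
After 2 (seek(-5, END)): offset=11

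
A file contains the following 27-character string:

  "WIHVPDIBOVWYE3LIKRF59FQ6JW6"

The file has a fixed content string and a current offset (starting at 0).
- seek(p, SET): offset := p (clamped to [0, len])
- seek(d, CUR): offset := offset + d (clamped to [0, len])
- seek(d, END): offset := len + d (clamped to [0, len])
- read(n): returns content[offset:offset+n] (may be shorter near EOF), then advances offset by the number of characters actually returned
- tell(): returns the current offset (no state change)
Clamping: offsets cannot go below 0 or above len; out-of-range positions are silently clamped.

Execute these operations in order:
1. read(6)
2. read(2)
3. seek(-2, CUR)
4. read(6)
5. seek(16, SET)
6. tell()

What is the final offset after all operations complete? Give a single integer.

After 1 (read(6)): returned 'WIHVPD', offset=6
After 2 (read(2)): returned 'IB', offset=8
After 3 (seek(-2, CUR)): offset=6
After 4 (read(6)): returned 'IBOVWY', offset=12
After 5 (seek(16, SET)): offset=16
After 6 (tell()): offset=16

Answer: 16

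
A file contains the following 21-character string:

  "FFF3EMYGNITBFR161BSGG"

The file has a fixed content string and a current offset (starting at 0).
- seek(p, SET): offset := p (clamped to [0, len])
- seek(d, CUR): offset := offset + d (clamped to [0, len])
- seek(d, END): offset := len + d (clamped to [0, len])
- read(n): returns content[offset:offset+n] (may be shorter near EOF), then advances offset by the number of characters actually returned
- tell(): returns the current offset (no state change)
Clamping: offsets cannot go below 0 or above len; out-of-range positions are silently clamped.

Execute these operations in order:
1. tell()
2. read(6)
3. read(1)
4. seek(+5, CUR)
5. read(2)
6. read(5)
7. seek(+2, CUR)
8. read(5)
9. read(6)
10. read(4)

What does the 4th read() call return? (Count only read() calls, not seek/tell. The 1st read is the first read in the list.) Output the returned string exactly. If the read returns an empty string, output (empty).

Answer: 161BS

Derivation:
After 1 (tell()): offset=0
After 2 (read(6)): returned 'FFF3EM', offset=6
After 3 (read(1)): returned 'Y', offset=7
After 4 (seek(+5, CUR)): offset=12
After 5 (read(2)): returned 'FR', offset=14
After 6 (read(5)): returned '161BS', offset=19
After 7 (seek(+2, CUR)): offset=21
After 8 (read(5)): returned '', offset=21
After 9 (read(6)): returned '', offset=21
After 10 (read(4)): returned '', offset=21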